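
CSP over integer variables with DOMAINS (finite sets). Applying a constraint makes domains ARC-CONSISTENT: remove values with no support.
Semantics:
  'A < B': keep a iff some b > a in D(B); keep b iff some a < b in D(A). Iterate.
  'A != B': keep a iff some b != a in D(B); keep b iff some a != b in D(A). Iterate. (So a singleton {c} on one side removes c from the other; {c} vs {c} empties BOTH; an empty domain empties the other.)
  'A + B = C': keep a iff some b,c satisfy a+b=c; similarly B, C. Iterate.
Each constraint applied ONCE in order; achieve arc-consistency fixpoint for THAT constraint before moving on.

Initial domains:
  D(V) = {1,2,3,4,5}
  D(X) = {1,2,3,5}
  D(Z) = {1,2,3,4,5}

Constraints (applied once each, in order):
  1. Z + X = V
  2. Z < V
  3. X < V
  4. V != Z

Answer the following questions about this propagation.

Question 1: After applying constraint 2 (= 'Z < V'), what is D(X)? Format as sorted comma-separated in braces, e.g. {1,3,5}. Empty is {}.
Constraint 1 (Z + X = V) on D(Z)={1,2,3,4,5} D(X)={1,2,3,5} D(V)={1,2,3,4,5}: Z {1,2,3,4,5}->{1,2,3,4}; X {1,2,3,5}->{1,2,3}; V {1,2,3,4,5}->{2,3,4,5}
Constraint 2 (Z < V) on D(Z)={1,2,3,4} D(V)={2,3,4,5}: no change
So after constraint 2: D(X) = {1,2,3}

Answer: {1,2,3}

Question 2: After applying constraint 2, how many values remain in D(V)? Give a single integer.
Constraint 1 (Z + X = V) on D(Z)={1,2,3,4,5} D(X)={1,2,3,5} D(V)={1,2,3,4,5}: Z {1,2,3,4,5}->{1,2,3,4}; X {1,2,3,5}->{1,2,3}; V {1,2,3,4,5}->{2,3,4,5}
Constraint 2 (Z < V) on D(Z)={1,2,3,4} D(V)={2,3,4,5}: no change
So after constraint 2: D(V)={2,3,4,5}, size = 4

Answer: 4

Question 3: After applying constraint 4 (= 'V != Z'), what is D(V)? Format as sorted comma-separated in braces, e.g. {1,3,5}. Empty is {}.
Constraint 1 (Z + X = V) on D(Z)={1,2,3,4,5} D(X)={1,2,3,5} D(V)={1,2,3,4,5}: Z {1,2,3,4,5}->{1,2,3,4}; X {1,2,3,5}->{1,2,3}; V {1,2,3,4,5}->{2,3,4,5}
Constraint 2 (Z < V) on D(Z)={1,2,3,4} D(V)={2,3,4,5}: no change
Constraint 3 (X < V) on D(X)={1,2,3} D(V)={2,3,4,5}: no change
Constraint 4 (V != Z) on D(V)={2,3,4,5} D(Z)={1,2,3,4}: no change
So after constraint 4: D(V) = {2,3,4,5}

Answer: {2,3,4,5}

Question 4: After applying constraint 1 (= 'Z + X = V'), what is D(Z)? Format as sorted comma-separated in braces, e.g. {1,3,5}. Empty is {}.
Answer: {1,2,3,4}

Derivation:
Constraint 1 (Z + X = V) on D(Z)={1,2,3,4,5} D(X)={1,2,3,5} D(V)={1,2,3,4,5}: Z {1,2,3,4,5}->{1,2,3,4}; X {1,2,3,5}->{1,2,3}; V {1,2,3,4,5}->{2,3,4,5}
So after constraint 1: D(Z) = {1,2,3,4}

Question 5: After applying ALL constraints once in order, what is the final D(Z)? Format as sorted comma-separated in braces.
Constraint 1 (Z + X = V) on D(Z)={1,2,3,4,5} D(X)={1,2,3,5} D(V)={1,2,3,4,5}: Z {1,2,3,4,5}->{1,2,3,4}; X {1,2,3,5}->{1,2,3}; V {1,2,3,4,5}->{2,3,4,5}
Constraint 2 (Z < V) on D(Z)={1,2,3,4} D(V)={2,3,4,5}: no change
Constraint 3 (X < V) on D(X)={1,2,3} D(V)={2,3,4,5}: no change
Constraint 4 (V != Z) on D(V)={2,3,4,5} D(Z)={1,2,3,4}: no change
So after all 4 constraints: D(Z) = {1,2,3,4}

Answer: {1,2,3,4}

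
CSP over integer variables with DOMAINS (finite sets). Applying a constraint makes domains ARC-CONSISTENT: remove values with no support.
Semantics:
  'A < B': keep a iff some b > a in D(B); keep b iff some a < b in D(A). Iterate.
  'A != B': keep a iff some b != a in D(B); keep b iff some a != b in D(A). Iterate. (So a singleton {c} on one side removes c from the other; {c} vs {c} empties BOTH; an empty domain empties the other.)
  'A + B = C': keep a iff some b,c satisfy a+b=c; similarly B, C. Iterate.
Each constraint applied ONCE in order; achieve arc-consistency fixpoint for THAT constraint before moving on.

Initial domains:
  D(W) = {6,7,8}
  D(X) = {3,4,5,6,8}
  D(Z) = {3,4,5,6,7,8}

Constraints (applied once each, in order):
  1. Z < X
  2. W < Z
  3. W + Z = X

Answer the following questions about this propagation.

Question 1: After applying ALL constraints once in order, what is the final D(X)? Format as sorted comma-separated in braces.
Answer: {}

Derivation:
Constraint 1 (Z < X) on D(Z)={3,4,5,6,7,8} D(X)={3,4,5,6,8}: Z {3,4,5,6,7,8}->{3,4,5,6,7}; X {3,4,5,6,8}->{4,5,6,8}
Constraint 2 (W < Z) on D(W)={6,7,8} D(Z)={3,4,5,6,7}: W {6,7,8}->{6}; Z {3,4,5,6,7}->{7}
Constraint 3 (W + Z = X) on D(W)={6} D(Z)={7} D(X)={4,5,6,8}: W {6}->{}; Z {7}->{}; X {4,5,6,8}->{}
So after all 3 constraints: D(X) = {}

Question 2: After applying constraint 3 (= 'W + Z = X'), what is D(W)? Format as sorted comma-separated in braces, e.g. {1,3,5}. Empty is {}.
Answer: {}

Derivation:
Constraint 1 (Z < X) on D(Z)={3,4,5,6,7,8} D(X)={3,4,5,6,8}: Z {3,4,5,6,7,8}->{3,4,5,6,7}; X {3,4,5,6,8}->{4,5,6,8}
Constraint 2 (W < Z) on D(W)={6,7,8} D(Z)={3,4,5,6,7}: W {6,7,8}->{6}; Z {3,4,5,6,7}->{7}
Constraint 3 (W + Z = X) on D(W)={6} D(Z)={7} D(X)={4,5,6,8}: W {6}->{}; Z {7}->{}; X {4,5,6,8}->{}
So after constraint 3: D(W) = {}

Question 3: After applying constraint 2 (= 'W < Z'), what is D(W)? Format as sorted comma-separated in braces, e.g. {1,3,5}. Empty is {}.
Answer: {6}

Derivation:
Constraint 1 (Z < X) on D(Z)={3,4,5,6,7,8} D(X)={3,4,5,6,8}: Z {3,4,5,6,7,8}->{3,4,5,6,7}; X {3,4,5,6,8}->{4,5,6,8}
Constraint 2 (W < Z) on D(W)={6,7,8} D(Z)={3,4,5,6,7}: W {6,7,8}->{6}; Z {3,4,5,6,7}->{7}
So after constraint 2: D(W) = {6}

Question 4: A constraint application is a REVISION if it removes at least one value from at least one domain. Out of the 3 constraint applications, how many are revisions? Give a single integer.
Answer: 3

Derivation:
Constraint 1 (Z < X) on D(Z)={3,4,5,6,7,8} D(X)={3,4,5,6,8}: Z {3,4,5,6,7,8}->{3,4,5,6,7}; X {3,4,5,6,8}->{4,5,6,8} => REVISION
Constraint 2 (W < Z) on D(W)={6,7,8} D(Z)={3,4,5,6,7}: W {6,7,8}->{6}; Z {3,4,5,6,7}->{7} => REVISION
Constraint 3 (W + Z = X) on D(W)={6} D(Z)={7} D(X)={4,5,6,8}: W {6}->{}; Z {7}->{}; X {4,5,6,8}->{} => REVISION
Total revisions = 3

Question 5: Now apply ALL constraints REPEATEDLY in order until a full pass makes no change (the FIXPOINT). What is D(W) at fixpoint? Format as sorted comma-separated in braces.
pass 0 (initial): D(W)={6,7,8}
pass 1: W {6,7,8}->{}; X {3,4,5,6,8}->{}; Z {3,4,5,6,7,8}->{}
pass 2: no change
Fixpoint after 2 passes: D(W) = {}

Answer: {}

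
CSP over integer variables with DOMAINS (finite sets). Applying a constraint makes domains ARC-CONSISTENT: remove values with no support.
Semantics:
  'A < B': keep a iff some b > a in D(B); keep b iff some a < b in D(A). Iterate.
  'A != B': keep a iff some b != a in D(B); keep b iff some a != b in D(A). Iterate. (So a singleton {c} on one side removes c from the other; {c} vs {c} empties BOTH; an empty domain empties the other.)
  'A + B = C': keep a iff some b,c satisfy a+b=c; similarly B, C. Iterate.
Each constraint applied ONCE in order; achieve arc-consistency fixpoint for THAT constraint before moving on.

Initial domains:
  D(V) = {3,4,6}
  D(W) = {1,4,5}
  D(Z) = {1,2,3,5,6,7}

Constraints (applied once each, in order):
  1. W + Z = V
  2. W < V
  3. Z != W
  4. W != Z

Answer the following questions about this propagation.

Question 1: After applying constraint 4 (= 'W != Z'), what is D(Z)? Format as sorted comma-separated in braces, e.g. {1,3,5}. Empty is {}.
Constraint 1 (W + Z = V) on D(W)={1,4,5} D(Z)={1,2,3,5,6,7} D(V)={3,4,6}: Z {1,2,3,5,6,7}->{1,2,3,5}
Constraint 2 (W < V) on D(W)={1,4,5} D(V)={3,4,6}: no change
Constraint 3 (Z != W) on D(Z)={1,2,3,5} D(W)={1,4,5}: no change
Constraint 4 (W != Z) on D(W)={1,4,5} D(Z)={1,2,3,5}: no change
So after constraint 4: D(Z) = {1,2,3,5}

Answer: {1,2,3,5}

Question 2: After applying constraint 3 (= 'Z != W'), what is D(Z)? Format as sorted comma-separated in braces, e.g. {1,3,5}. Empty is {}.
Constraint 1 (W + Z = V) on D(W)={1,4,5} D(Z)={1,2,3,5,6,7} D(V)={3,4,6}: Z {1,2,3,5,6,7}->{1,2,3,5}
Constraint 2 (W < V) on D(W)={1,4,5} D(V)={3,4,6}: no change
Constraint 3 (Z != W) on D(Z)={1,2,3,5} D(W)={1,4,5}: no change
So after constraint 3: D(Z) = {1,2,3,5}

Answer: {1,2,3,5}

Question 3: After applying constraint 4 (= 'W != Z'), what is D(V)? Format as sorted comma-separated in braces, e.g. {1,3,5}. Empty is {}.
Answer: {3,4,6}

Derivation:
Constraint 1 (W + Z = V) on D(W)={1,4,5} D(Z)={1,2,3,5,6,7} D(V)={3,4,6}: Z {1,2,3,5,6,7}->{1,2,3,5}
Constraint 2 (W < V) on D(W)={1,4,5} D(V)={3,4,6}: no change
Constraint 3 (Z != W) on D(Z)={1,2,3,5} D(W)={1,4,5}: no change
Constraint 4 (W != Z) on D(W)={1,4,5} D(Z)={1,2,3,5}: no change
So after constraint 4: D(V) = {3,4,6}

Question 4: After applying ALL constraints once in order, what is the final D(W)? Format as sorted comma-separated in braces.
Constraint 1 (W + Z = V) on D(W)={1,4,5} D(Z)={1,2,3,5,6,7} D(V)={3,4,6}: Z {1,2,3,5,6,7}->{1,2,3,5}
Constraint 2 (W < V) on D(W)={1,4,5} D(V)={3,4,6}: no change
Constraint 3 (Z != W) on D(Z)={1,2,3,5} D(W)={1,4,5}: no change
Constraint 4 (W != Z) on D(W)={1,4,5} D(Z)={1,2,3,5}: no change
So after all 4 constraints: D(W) = {1,4,5}

Answer: {1,4,5}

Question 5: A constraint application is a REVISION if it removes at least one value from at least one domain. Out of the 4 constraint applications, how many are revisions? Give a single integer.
Answer: 1

Derivation:
Constraint 1 (W + Z = V) on D(W)={1,4,5} D(Z)={1,2,3,5,6,7} D(V)={3,4,6}: Z {1,2,3,5,6,7}->{1,2,3,5} => REVISION
Constraint 2 (W < V) on D(W)={1,4,5} D(V)={3,4,6}: no change => not a revision
Constraint 3 (Z != W) on D(Z)={1,2,3,5} D(W)={1,4,5}: no change => not a revision
Constraint 4 (W != Z) on D(W)={1,4,5} D(Z)={1,2,3,5}: no change => not a revision
Total revisions = 1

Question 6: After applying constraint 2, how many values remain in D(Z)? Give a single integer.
Constraint 1 (W + Z = V) on D(W)={1,4,5} D(Z)={1,2,3,5,6,7} D(V)={3,4,6}: Z {1,2,3,5,6,7}->{1,2,3,5}
Constraint 2 (W < V) on D(W)={1,4,5} D(V)={3,4,6}: no change
So after constraint 2: D(Z)={1,2,3,5}, size = 4

Answer: 4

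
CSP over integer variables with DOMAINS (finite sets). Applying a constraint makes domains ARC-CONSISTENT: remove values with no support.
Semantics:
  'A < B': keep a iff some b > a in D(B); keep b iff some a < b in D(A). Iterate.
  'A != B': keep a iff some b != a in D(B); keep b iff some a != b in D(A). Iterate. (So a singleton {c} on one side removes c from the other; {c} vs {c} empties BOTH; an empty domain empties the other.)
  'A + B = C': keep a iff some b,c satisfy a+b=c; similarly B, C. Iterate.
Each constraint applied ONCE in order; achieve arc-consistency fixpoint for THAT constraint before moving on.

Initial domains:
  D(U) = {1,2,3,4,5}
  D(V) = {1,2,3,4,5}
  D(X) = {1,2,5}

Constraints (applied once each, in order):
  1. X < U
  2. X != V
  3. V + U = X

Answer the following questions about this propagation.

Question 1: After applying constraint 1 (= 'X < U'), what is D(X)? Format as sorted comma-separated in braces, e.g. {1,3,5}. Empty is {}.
Answer: {1,2}

Derivation:
Constraint 1 (X < U) on D(X)={1,2,5} D(U)={1,2,3,4,5}: X {1,2,5}->{1,2}; U {1,2,3,4,5}->{2,3,4,5}
So after constraint 1: D(X) = {1,2}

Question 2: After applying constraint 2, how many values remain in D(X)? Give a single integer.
Answer: 2

Derivation:
Constraint 1 (X < U) on D(X)={1,2,5} D(U)={1,2,3,4,5}: X {1,2,5}->{1,2}; U {1,2,3,4,5}->{2,3,4,5}
Constraint 2 (X != V) on D(X)={1,2} D(V)={1,2,3,4,5}: no change
So after constraint 2: D(X)={1,2}, size = 2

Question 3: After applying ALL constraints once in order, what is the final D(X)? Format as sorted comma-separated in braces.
Constraint 1 (X < U) on D(X)={1,2,5} D(U)={1,2,3,4,5}: X {1,2,5}->{1,2}; U {1,2,3,4,5}->{2,3,4,5}
Constraint 2 (X != V) on D(X)={1,2} D(V)={1,2,3,4,5}: no change
Constraint 3 (V + U = X) on D(V)={1,2,3,4,5} D(U)={2,3,4,5} D(X)={1,2}: V {1,2,3,4,5}->{}; U {2,3,4,5}->{}; X {1,2}->{}
So after all 3 constraints: D(X) = {}

Answer: {}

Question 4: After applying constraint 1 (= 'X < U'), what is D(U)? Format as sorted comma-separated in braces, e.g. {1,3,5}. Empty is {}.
Constraint 1 (X < U) on D(X)={1,2,5} D(U)={1,2,3,4,5}: X {1,2,5}->{1,2}; U {1,2,3,4,5}->{2,3,4,5}
So after constraint 1: D(U) = {2,3,4,5}

Answer: {2,3,4,5}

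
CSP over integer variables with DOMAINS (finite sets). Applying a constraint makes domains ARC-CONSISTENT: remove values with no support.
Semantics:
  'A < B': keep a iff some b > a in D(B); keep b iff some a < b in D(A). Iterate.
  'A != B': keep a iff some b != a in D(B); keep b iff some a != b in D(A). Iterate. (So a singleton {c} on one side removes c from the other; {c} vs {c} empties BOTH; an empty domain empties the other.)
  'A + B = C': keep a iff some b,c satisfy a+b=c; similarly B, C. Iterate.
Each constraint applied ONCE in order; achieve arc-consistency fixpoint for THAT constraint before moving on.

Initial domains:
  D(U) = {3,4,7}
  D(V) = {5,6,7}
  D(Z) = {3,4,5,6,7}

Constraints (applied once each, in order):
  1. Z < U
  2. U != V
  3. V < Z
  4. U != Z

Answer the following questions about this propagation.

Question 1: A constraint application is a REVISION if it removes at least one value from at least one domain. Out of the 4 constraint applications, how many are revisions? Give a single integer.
Constraint 1 (Z < U) on D(Z)={3,4,5,6,7} D(U)={3,4,7}: Z {3,4,5,6,7}->{3,4,5,6}; U {3,4,7}->{4,7} => REVISION
Constraint 2 (U != V) on D(U)={4,7} D(V)={5,6,7}: no change => not a revision
Constraint 3 (V < Z) on D(V)={5,6,7} D(Z)={3,4,5,6}: V {5,6,7}->{5}; Z {3,4,5,6}->{6} => REVISION
Constraint 4 (U != Z) on D(U)={4,7} D(Z)={6}: no change => not a revision
Total revisions = 2

Answer: 2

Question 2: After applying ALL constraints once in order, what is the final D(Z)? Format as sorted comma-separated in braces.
Answer: {6}

Derivation:
Constraint 1 (Z < U) on D(Z)={3,4,5,6,7} D(U)={3,4,7}: Z {3,4,5,6,7}->{3,4,5,6}; U {3,4,7}->{4,7}
Constraint 2 (U != V) on D(U)={4,7} D(V)={5,6,7}: no change
Constraint 3 (V < Z) on D(V)={5,6,7} D(Z)={3,4,5,6}: V {5,6,7}->{5}; Z {3,4,5,6}->{6}
Constraint 4 (U != Z) on D(U)={4,7} D(Z)={6}: no change
So after all 4 constraints: D(Z) = {6}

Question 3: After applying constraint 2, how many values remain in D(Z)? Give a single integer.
Answer: 4

Derivation:
Constraint 1 (Z < U) on D(Z)={3,4,5,6,7} D(U)={3,4,7}: Z {3,4,5,6,7}->{3,4,5,6}; U {3,4,7}->{4,7}
Constraint 2 (U != V) on D(U)={4,7} D(V)={5,6,7}: no change
So after constraint 2: D(Z)={3,4,5,6}, size = 4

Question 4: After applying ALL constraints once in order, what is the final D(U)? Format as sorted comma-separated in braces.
Answer: {4,7}

Derivation:
Constraint 1 (Z < U) on D(Z)={3,4,5,6,7} D(U)={3,4,7}: Z {3,4,5,6,7}->{3,4,5,6}; U {3,4,7}->{4,7}
Constraint 2 (U != V) on D(U)={4,7} D(V)={5,6,7}: no change
Constraint 3 (V < Z) on D(V)={5,6,7} D(Z)={3,4,5,6}: V {5,6,7}->{5}; Z {3,4,5,6}->{6}
Constraint 4 (U != Z) on D(U)={4,7} D(Z)={6}: no change
So after all 4 constraints: D(U) = {4,7}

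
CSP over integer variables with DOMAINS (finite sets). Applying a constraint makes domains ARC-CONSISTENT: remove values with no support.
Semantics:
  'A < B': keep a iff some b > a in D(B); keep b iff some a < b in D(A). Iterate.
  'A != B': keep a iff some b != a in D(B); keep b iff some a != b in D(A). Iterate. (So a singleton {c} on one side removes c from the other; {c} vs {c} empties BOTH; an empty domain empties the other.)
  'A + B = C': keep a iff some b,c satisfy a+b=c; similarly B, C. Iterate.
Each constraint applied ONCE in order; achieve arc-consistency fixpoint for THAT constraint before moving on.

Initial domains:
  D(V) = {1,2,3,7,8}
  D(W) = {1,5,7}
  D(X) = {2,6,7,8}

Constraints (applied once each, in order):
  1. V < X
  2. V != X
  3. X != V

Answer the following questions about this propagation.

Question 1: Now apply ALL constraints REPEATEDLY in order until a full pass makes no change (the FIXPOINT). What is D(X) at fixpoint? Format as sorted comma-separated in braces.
Answer: {2,6,7,8}

Derivation:
pass 0 (initial): D(X)={2,6,7,8}
pass 1: V {1,2,3,7,8}->{1,2,3,7}
pass 2: no change
Fixpoint after 2 passes: D(X) = {2,6,7,8}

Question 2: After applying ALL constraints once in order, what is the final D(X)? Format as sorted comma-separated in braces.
Constraint 1 (V < X) on D(V)={1,2,3,7,8} D(X)={2,6,7,8}: V {1,2,3,7,8}->{1,2,3,7}
Constraint 2 (V != X) on D(V)={1,2,3,7} D(X)={2,6,7,8}: no change
Constraint 3 (X != V) on D(X)={2,6,7,8} D(V)={1,2,3,7}: no change
So after all 3 constraints: D(X) = {2,6,7,8}

Answer: {2,6,7,8}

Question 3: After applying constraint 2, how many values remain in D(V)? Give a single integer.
Constraint 1 (V < X) on D(V)={1,2,3,7,8} D(X)={2,6,7,8}: V {1,2,3,7,8}->{1,2,3,7}
Constraint 2 (V != X) on D(V)={1,2,3,7} D(X)={2,6,7,8}: no change
So after constraint 2: D(V)={1,2,3,7}, size = 4

Answer: 4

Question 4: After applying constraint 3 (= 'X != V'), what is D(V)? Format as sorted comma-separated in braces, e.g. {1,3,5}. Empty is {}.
Answer: {1,2,3,7}

Derivation:
Constraint 1 (V < X) on D(V)={1,2,3,7,8} D(X)={2,6,7,8}: V {1,2,3,7,8}->{1,2,3,7}
Constraint 2 (V != X) on D(V)={1,2,3,7} D(X)={2,6,7,8}: no change
Constraint 3 (X != V) on D(X)={2,6,7,8} D(V)={1,2,3,7}: no change
So after constraint 3: D(V) = {1,2,3,7}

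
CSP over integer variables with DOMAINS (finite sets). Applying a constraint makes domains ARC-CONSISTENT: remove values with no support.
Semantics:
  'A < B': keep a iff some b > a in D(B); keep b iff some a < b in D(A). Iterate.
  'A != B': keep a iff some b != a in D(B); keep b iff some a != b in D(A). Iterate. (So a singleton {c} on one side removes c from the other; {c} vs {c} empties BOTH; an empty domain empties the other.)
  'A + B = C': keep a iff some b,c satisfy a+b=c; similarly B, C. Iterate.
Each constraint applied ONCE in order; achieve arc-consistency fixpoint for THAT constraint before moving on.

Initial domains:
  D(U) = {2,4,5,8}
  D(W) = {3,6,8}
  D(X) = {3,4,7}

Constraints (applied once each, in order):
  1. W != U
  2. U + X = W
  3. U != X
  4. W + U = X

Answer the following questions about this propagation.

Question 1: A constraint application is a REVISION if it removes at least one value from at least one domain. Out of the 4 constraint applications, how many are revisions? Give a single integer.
Constraint 1 (W != U) on D(W)={3,6,8} D(U)={2,4,5,8}: no change => not a revision
Constraint 2 (U + X = W) on D(U)={2,4,5,8} D(X)={3,4,7} D(W)={3,6,8}: U {2,4,5,8}->{2,4,5}; X {3,4,7}->{3,4}; W {3,6,8}->{6,8} => REVISION
Constraint 3 (U != X) on D(U)={2,4,5} D(X)={3,4}: no change => not a revision
Constraint 4 (W + U = X) on D(W)={6,8} D(U)={2,4,5} D(X)={3,4}: W {6,8}->{}; U {2,4,5}->{}; X {3,4}->{} => REVISION
Total revisions = 2

Answer: 2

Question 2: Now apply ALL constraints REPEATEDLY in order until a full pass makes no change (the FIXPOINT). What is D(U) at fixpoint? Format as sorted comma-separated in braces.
pass 0 (initial): D(U)={2,4,5,8}
pass 1: U {2,4,5,8}->{}; W {3,6,8}->{}; X {3,4,7}->{}
pass 2: no change
Fixpoint after 2 passes: D(U) = {}

Answer: {}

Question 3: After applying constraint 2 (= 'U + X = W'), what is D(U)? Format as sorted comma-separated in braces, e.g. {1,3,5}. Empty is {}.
Constraint 1 (W != U) on D(W)={3,6,8} D(U)={2,4,5,8}: no change
Constraint 2 (U + X = W) on D(U)={2,4,5,8} D(X)={3,4,7} D(W)={3,6,8}: U {2,4,5,8}->{2,4,5}; X {3,4,7}->{3,4}; W {3,6,8}->{6,8}
So after constraint 2: D(U) = {2,4,5}

Answer: {2,4,5}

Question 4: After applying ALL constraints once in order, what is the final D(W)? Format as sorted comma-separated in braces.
Answer: {}

Derivation:
Constraint 1 (W != U) on D(W)={3,6,8} D(U)={2,4,5,8}: no change
Constraint 2 (U + X = W) on D(U)={2,4,5,8} D(X)={3,4,7} D(W)={3,6,8}: U {2,4,5,8}->{2,4,5}; X {3,4,7}->{3,4}; W {3,6,8}->{6,8}
Constraint 3 (U != X) on D(U)={2,4,5} D(X)={3,4}: no change
Constraint 4 (W + U = X) on D(W)={6,8} D(U)={2,4,5} D(X)={3,4}: W {6,8}->{}; U {2,4,5}->{}; X {3,4}->{}
So after all 4 constraints: D(W) = {}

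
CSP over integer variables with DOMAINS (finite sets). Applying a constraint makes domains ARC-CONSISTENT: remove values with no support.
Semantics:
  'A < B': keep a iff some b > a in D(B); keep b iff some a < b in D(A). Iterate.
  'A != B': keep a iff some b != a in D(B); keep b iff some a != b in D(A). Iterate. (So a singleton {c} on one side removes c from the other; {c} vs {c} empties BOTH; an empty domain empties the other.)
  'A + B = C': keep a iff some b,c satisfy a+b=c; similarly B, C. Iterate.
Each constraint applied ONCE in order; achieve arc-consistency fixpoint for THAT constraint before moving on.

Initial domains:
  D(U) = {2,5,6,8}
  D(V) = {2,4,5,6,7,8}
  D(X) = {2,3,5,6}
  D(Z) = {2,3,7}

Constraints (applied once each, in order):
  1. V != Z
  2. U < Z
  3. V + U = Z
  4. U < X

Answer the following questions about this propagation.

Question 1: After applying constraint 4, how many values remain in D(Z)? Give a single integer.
Answer: 1

Derivation:
Constraint 1 (V != Z) on D(V)={2,4,5,6,7,8} D(Z)={2,3,7}: no change
Constraint 2 (U < Z) on D(U)={2,5,6,8} D(Z)={2,3,7}: U {2,5,6,8}->{2,5,6}; Z {2,3,7}->{3,7}
Constraint 3 (V + U = Z) on D(V)={2,4,5,6,7,8} D(U)={2,5,6} D(Z)={3,7}: V {2,4,5,6,7,8}->{2,5}; U {2,5,6}->{2,5}; Z {3,7}->{7}
Constraint 4 (U < X) on D(U)={2,5} D(X)={2,3,5,6}: X {2,3,5,6}->{3,5,6}
So after constraint 4: D(Z)={7}, size = 1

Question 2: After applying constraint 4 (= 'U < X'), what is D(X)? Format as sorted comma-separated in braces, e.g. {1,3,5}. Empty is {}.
Constraint 1 (V != Z) on D(V)={2,4,5,6,7,8} D(Z)={2,3,7}: no change
Constraint 2 (U < Z) on D(U)={2,5,6,8} D(Z)={2,3,7}: U {2,5,6,8}->{2,5,6}; Z {2,3,7}->{3,7}
Constraint 3 (V + U = Z) on D(V)={2,4,5,6,7,8} D(U)={2,5,6} D(Z)={3,7}: V {2,4,5,6,7,8}->{2,5}; U {2,5,6}->{2,5}; Z {3,7}->{7}
Constraint 4 (U < X) on D(U)={2,5} D(X)={2,3,5,6}: X {2,3,5,6}->{3,5,6}
So after constraint 4: D(X) = {3,5,6}

Answer: {3,5,6}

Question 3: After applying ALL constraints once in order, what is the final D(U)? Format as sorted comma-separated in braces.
Answer: {2,5}

Derivation:
Constraint 1 (V != Z) on D(V)={2,4,5,6,7,8} D(Z)={2,3,7}: no change
Constraint 2 (U < Z) on D(U)={2,5,6,8} D(Z)={2,3,7}: U {2,5,6,8}->{2,5,6}; Z {2,3,7}->{3,7}
Constraint 3 (V + U = Z) on D(V)={2,4,5,6,7,8} D(U)={2,5,6} D(Z)={3,7}: V {2,4,5,6,7,8}->{2,5}; U {2,5,6}->{2,5}; Z {3,7}->{7}
Constraint 4 (U < X) on D(U)={2,5} D(X)={2,3,5,6}: X {2,3,5,6}->{3,5,6}
So after all 4 constraints: D(U) = {2,5}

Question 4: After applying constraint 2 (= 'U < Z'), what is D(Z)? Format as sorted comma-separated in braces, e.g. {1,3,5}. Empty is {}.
Constraint 1 (V != Z) on D(V)={2,4,5,6,7,8} D(Z)={2,3,7}: no change
Constraint 2 (U < Z) on D(U)={2,5,6,8} D(Z)={2,3,7}: U {2,5,6,8}->{2,5,6}; Z {2,3,7}->{3,7}
So after constraint 2: D(Z) = {3,7}

Answer: {3,7}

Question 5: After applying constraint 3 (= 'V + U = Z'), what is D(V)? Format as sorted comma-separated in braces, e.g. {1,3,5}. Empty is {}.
Constraint 1 (V != Z) on D(V)={2,4,5,6,7,8} D(Z)={2,3,7}: no change
Constraint 2 (U < Z) on D(U)={2,5,6,8} D(Z)={2,3,7}: U {2,5,6,8}->{2,5,6}; Z {2,3,7}->{3,7}
Constraint 3 (V + U = Z) on D(V)={2,4,5,6,7,8} D(U)={2,5,6} D(Z)={3,7}: V {2,4,5,6,7,8}->{2,5}; U {2,5,6}->{2,5}; Z {3,7}->{7}
So after constraint 3: D(V) = {2,5}

Answer: {2,5}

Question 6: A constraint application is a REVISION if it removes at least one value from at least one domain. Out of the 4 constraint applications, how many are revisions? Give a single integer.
Answer: 3

Derivation:
Constraint 1 (V != Z) on D(V)={2,4,5,6,7,8} D(Z)={2,3,7}: no change => not a revision
Constraint 2 (U < Z) on D(U)={2,5,6,8} D(Z)={2,3,7}: U {2,5,6,8}->{2,5,6}; Z {2,3,7}->{3,7} => REVISION
Constraint 3 (V + U = Z) on D(V)={2,4,5,6,7,8} D(U)={2,5,6} D(Z)={3,7}: V {2,4,5,6,7,8}->{2,5}; U {2,5,6}->{2,5}; Z {3,7}->{7} => REVISION
Constraint 4 (U < X) on D(U)={2,5} D(X)={2,3,5,6}: X {2,3,5,6}->{3,5,6} => REVISION
Total revisions = 3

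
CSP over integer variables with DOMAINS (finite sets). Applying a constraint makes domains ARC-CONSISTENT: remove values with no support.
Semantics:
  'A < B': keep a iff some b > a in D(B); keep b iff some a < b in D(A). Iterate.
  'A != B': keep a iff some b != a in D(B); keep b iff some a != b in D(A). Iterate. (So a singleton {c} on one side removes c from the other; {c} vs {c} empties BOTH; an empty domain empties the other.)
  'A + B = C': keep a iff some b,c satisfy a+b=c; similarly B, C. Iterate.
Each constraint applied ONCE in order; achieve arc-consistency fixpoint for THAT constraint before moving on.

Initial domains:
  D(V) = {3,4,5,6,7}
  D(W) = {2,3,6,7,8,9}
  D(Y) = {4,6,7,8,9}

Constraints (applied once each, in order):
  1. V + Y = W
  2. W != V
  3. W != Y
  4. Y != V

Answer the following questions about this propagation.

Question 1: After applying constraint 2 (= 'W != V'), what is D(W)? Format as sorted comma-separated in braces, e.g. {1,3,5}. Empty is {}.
Constraint 1 (V + Y = W) on D(V)={3,4,5,6,7} D(Y)={4,6,7,8,9} D(W)={2,3,6,7,8,9}: V {3,4,5,6,7}->{3,4,5}; Y {4,6,7,8,9}->{4,6}; W {2,3,6,7,8,9}->{7,8,9}
Constraint 2 (W != V) on D(W)={7,8,9} D(V)={3,4,5}: no change
So after constraint 2: D(W) = {7,8,9}

Answer: {7,8,9}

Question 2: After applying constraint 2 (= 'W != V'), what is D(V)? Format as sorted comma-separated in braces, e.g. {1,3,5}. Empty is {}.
Constraint 1 (V + Y = W) on D(V)={3,4,5,6,7} D(Y)={4,6,7,8,9} D(W)={2,3,6,7,8,9}: V {3,4,5,6,7}->{3,4,5}; Y {4,6,7,8,9}->{4,6}; W {2,3,6,7,8,9}->{7,8,9}
Constraint 2 (W != V) on D(W)={7,8,9} D(V)={3,4,5}: no change
So after constraint 2: D(V) = {3,4,5}

Answer: {3,4,5}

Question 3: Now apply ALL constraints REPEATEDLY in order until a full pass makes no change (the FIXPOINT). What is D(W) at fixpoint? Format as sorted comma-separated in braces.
pass 0 (initial): D(W)={2,3,6,7,8,9}
pass 1: V {3,4,5,6,7}->{3,4,5}; W {2,3,6,7,8,9}->{7,8,9}; Y {4,6,7,8,9}->{4,6}
pass 2: no change
Fixpoint after 2 passes: D(W) = {7,8,9}

Answer: {7,8,9}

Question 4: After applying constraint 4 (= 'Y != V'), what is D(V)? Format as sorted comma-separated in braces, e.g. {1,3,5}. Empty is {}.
Answer: {3,4,5}

Derivation:
Constraint 1 (V + Y = W) on D(V)={3,4,5,6,7} D(Y)={4,6,7,8,9} D(W)={2,3,6,7,8,9}: V {3,4,5,6,7}->{3,4,5}; Y {4,6,7,8,9}->{4,6}; W {2,3,6,7,8,9}->{7,8,9}
Constraint 2 (W != V) on D(W)={7,8,9} D(V)={3,4,5}: no change
Constraint 3 (W != Y) on D(W)={7,8,9} D(Y)={4,6}: no change
Constraint 4 (Y != V) on D(Y)={4,6} D(V)={3,4,5}: no change
So after constraint 4: D(V) = {3,4,5}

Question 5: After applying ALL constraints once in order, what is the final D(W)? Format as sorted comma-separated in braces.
Answer: {7,8,9}

Derivation:
Constraint 1 (V + Y = W) on D(V)={3,4,5,6,7} D(Y)={4,6,7,8,9} D(W)={2,3,6,7,8,9}: V {3,4,5,6,7}->{3,4,5}; Y {4,6,7,8,9}->{4,6}; W {2,3,6,7,8,9}->{7,8,9}
Constraint 2 (W != V) on D(W)={7,8,9} D(V)={3,4,5}: no change
Constraint 3 (W != Y) on D(W)={7,8,9} D(Y)={4,6}: no change
Constraint 4 (Y != V) on D(Y)={4,6} D(V)={3,4,5}: no change
So after all 4 constraints: D(W) = {7,8,9}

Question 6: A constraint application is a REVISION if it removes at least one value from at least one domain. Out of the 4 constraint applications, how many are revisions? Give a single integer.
Constraint 1 (V + Y = W) on D(V)={3,4,5,6,7} D(Y)={4,6,7,8,9} D(W)={2,3,6,7,8,9}: V {3,4,5,6,7}->{3,4,5}; Y {4,6,7,8,9}->{4,6}; W {2,3,6,7,8,9}->{7,8,9} => REVISION
Constraint 2 (W != V) on D(W)={7,8,9} D(V)={3,4,5}: no change => not a revision
Constraint 3 (W != Y) on D(W)={7,8,9} D(Y)={4,6}: no change => not a revision
Constraint 4 (Y != V) on D(Y)={4,6} D(V)={3,4,5}: no change => not a revision
Total revisions = 1

Answer: 1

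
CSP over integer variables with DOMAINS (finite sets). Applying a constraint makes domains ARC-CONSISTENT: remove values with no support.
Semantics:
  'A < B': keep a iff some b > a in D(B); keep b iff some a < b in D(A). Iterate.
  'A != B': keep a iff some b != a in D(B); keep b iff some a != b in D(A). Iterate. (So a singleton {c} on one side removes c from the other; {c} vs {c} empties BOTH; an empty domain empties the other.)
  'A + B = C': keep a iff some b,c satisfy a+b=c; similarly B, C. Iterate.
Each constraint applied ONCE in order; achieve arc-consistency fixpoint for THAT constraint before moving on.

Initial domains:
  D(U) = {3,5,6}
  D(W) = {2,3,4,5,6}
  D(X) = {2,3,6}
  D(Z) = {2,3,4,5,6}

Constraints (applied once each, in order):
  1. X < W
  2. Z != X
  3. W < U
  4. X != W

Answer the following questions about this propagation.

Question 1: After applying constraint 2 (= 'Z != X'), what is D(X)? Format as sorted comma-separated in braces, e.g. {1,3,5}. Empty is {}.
Constraint 1 (X < W) on D(X)={2,3,6} D(W)={2,3,4,5,6}: X {2,3,6}->{2,3}; W {2,3,4,5,6}->{3,4,5,6}
Constraint 2 (Z != X) on D(Z)={2,3,4,5,6} D(X)={2,3}: no change
So after constraint 2: D(X) = {2,3}

Answer: {2,3}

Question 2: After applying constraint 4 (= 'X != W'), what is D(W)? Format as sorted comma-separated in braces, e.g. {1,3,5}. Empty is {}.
Constraint 1 (X < W) on D(X)={2,3,6} D(W)={2,3,4,5,6}: X {2,3,6}->{2,3}; W {2,3,4,5,6}->{3,4,5,6}
Constraint 2 (Z != X) on D(Z)={2,3,4,5,6} D(X)={2,3}: no change
Constraint 3 (W < U) on D(W)={3,4,5,6} D(U)={3,5,6}: W {3,4,5,6}->{3,4,5}; U {3,5,6}->{5,6}
Constraint 4 (X != W) on D(X)={2,3} D(W)={3,4,5}: no change
So after constraint 4: D(W) = {3,4,5}

Answer: {3,4,5}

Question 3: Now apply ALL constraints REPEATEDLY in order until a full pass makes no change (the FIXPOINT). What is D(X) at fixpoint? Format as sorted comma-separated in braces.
pass 0 (initial): D(X)={2,3,6}
pass 1: U {3,5,6}->{5,6}; W {2,3,4,5,6}->{3,4,5}; X {2,3,6}->{2,3}
pass 2: no change
Fixpoint after 2 passes: D(X) = {2,3}

Answer: {2,3}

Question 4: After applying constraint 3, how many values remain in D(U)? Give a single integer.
Constraint 1 (X < W) on D(X)={2,3,6} D(W)={2,3,4,5,6}: X {2,3,6}->{2,3}; W {2,3,4,5,6}->{3,4,5,6}
Constraint 2 (Z != X) on D(Z)={2,3,4,5,6} D(X)={2,3}: no change
Constraint 3 (W < U) on D(W)={3,4,5,6} D(U)={3,5,6}: W {3,4,5,6}->{3,4,5}; U {3,5,6}->{5,6}
So after constraint 3: D(U)={5,6}, size = 2

Answer: 2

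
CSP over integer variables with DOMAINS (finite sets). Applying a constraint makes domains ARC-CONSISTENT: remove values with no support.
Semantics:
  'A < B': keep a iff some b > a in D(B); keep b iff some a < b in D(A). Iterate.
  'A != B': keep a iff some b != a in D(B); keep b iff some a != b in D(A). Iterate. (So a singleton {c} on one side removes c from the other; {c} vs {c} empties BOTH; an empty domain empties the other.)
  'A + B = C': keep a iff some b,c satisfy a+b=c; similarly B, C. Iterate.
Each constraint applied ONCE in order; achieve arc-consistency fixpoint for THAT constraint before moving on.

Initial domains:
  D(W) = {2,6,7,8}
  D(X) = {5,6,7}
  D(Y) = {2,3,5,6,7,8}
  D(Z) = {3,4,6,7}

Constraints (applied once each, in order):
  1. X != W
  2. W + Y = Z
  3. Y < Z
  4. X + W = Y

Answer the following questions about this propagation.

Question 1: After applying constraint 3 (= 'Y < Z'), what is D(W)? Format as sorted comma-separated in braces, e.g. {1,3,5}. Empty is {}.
Constraint 1 (X != W) on D(X)={5,6,7} D(W)={2,6,7,8}: no change
Constraint 2 (W + Y = Z) on D(W)={2,6,7,8} D(Y)={2,3,5,6,7,8} D(Z)={3,4,6,7}: W {2,6,7,8}->{2}; Y {2,3,5,6,7,8}->{2,5}; Z {3,4,6,7}->{4,7}
Constraint 3 (Y < Z) on D(Y)={2,5} D(Z)={4,7}: no change
So after constraint 3: D(W) = {2}

Answer: {2}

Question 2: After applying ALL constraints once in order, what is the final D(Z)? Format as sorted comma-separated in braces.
Constraint 1 (X != W) on D(X)={5,6,7} D(W)={2,6,7,8}: no change
Constraint 2 (W + Y = Z) on D(W)={2,6,7,8} D(Y)={2,3,5,6,7,8} D(Z)={3,4,6,7}: W {2,6,7,8}->{2}; Y {2,3,5,6,7,8}->{2,5}; Z {3,4,6,7}->{4,7}
Constraint 3 (Y < Z) on D(Y)={2,5} D(Z)={4,7}: no change
Constraint 4 (X + W = Y) on D(X)={5,6,7} D(W)={2} D(Y)={2,5}: X {5,6,7}->{}; W {2}->{}; Y {2,5}->{}
So after all 4 constraints: D(Z) = {4,7}

Answer: {4,7}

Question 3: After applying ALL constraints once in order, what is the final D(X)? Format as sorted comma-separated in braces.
Answer: {}

Derivation:
Constraint 1 (X != W) on D(X)={5,6,7} D(W)={2,6,7,8}: no change
Constraint 2 (W + Y = Z) on D(W)={2,6,7,8} D(Y)={2,3,5,6,7,8} D(Z)={3,4,6,7}: W {2,6,7,8}->{2}; Y {2,3,5,6,7,8}->{2,5}; Z {3,4,6,7}->{4,7}
Constraint 3 (Y < Z) on D(Y)={2,5} D(Z)={4,7}: no change
Constraint 4 (X + W = Y) on D(X)={5,6,7} D(W)={2} D(Y)={2,5}: X {5,6,7}->{}; W {2}->{}; Y {2,5}->{}
So after all 4 constraints: D(X) = {}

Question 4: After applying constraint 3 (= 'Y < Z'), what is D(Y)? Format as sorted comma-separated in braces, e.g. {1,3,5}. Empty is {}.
Constraint 1 (X != W) on D(X)={5,6,7} D(W)={2,6,7,8}: no change
Constraint 2 (W + Y = Z) on D(W)={2,6,7,8} D(Y)={2,3,5,6,7,8} D(Z)={3,4,6,7}: W {2,6,7,8}->{2}; Y {2,3,5,6,7,8}->{2,5}; Z {3,4,6,7}->{4,7}
Constraint 3 (Y < Z) on D(Y)={2,5} D(Z)={4,7}: no change
So after constraint 3: D(Y) = {2,5}

Answer: {2,5}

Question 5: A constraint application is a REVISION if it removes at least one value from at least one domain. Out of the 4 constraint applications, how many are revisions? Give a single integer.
Answer: 2

Derivation:
Constraint 1 (X != W) on D(X)={5,6,7} D(W)={2,6,7,8}: no change => not a revision
Constraint 2 (W + Y = Z) on D(W)={2,6,7,8} D(Y)={2,3,5,6,7,8} D(Z)={3,4,6,7}: W {2,6,7,8}->{2}; Y {2,3,5,6,7,8}->{2,5}; Z {3,4,6,7}->{4,7} => REVISION
Constraint 3 (Y < Z) on D(Y)={2,5} D(Z)={4,7}: no change => not a revision
Constraint 4 (X + W = Y) on D(X)={5,6,7} D(W)={2} D(Y)={2,5}: X {5,6,7}->{}; W {2}->{}; Y {2,5}->{} => REVISION
Total revisions = 2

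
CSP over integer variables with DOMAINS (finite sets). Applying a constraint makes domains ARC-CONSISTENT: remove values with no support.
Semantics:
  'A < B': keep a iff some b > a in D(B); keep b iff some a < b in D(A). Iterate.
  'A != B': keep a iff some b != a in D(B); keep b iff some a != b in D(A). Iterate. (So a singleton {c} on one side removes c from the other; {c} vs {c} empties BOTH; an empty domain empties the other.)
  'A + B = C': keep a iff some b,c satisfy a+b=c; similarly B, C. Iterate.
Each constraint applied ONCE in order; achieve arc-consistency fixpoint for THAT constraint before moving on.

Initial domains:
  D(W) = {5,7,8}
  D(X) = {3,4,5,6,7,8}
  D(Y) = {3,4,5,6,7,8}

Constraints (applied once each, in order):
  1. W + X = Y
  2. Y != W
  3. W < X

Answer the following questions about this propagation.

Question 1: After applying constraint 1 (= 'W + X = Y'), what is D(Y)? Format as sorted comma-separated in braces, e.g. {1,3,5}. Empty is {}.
Answer: {8}

Derivation:
Constraint 1 (W + X = Y) on D(W)={5,7,8} D(X)={3,4,5,6,7,8} D(Y)={3,4,5,6,7,8}: W {5,7,8}->{5}; X {3,4,5,6,7,8}->{3}; Y {3,4,5,6,7,8}->{8}
So after constraint 1: D(Y) = {8}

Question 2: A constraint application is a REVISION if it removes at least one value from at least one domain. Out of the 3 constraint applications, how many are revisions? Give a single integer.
Answer: 2

Derivation:
Constraint 1 (W + X = Y) on D(W)={5,7,8} D(X)={3,4,5,6,7,8} D(Y)={3,4,5,6,7,8}: W {5,7,8}->{5}; X {3,4,5,6,7,8}->{3}; Y {3,4,5,6,7,8}->{8} => REVISION
Constraint 2 (Y != W) on D(Y)={8} D(W)={5}: no change => not a revision
Constraint 3 (W < X) on D(W)={5} D(X)={3}: W {5}->{}; X {3}->{} => REVISION
Total revisions = 2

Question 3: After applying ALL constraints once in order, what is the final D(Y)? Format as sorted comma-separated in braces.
Answer: {8}

Derivation:
Constraint 1 (W + X = Y) on D(W)={5,7,8} D(X)={3,4,5,6,7,8} D(Y)={3,4,5,6,7,8}: W {5,7,8}->{5}; X {3,4,5,6,7,8}->{3}; Y {3,4,5,6,7,8}->{8}
Constraint 2 (Y != W) on D(Y)={8} D(W)={5}: no change
Constraint 3 (W < X) on D(W)={5} D(X)={3}: W {5}->{}; X {3}->{}
So after all 3 constraints: D(Y) = {8}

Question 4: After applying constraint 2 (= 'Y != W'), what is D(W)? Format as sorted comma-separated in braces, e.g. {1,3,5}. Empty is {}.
Constraint 1 (W + X = Y) on D(W)={5,7,8} D(X)={3,4,5,6,7,8} D(Y)={3,4,5,6,7,8}: W {5,7,8}->{5}; X {3,4,5,6,7,8}->{3}; Y {3,4,5,6,7,8}->{8}
Constraint 2 (Y != W) on D(Y)={8} D(W)={5}: no change
So after constraint 2: D(W) = {5}

Answer: {5}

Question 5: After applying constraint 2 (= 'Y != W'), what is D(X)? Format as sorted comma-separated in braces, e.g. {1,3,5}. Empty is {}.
Answer: {3}

Derivation:
Constraint 1 (W + X = Y) on D(W)={5,7,8} D(X)={3,4,5,6,7,8} D(Y)={3,4,5,6,7,8}: W {5,7,8}->{5}; X {3,4,5,6,7,8}->{3}; Y {3,4,5,6,7,8}->{8}
Constraint 2 (Y != W) on D(Y)={8} D(W)={5}: no change
So after constraint 2: D(X) = {3}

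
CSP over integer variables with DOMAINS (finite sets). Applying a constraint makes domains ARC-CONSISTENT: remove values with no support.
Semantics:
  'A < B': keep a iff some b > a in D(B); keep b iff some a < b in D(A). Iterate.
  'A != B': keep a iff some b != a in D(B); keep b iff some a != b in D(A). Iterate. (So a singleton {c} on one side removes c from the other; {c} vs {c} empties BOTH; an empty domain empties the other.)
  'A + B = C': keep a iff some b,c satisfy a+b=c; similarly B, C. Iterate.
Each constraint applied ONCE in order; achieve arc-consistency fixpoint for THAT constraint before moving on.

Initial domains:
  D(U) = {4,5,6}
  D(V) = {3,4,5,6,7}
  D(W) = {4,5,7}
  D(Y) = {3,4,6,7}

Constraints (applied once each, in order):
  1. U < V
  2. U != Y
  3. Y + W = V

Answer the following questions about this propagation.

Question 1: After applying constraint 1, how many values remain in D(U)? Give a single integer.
Answer: 3

Derivation:
Constraint 1 (U < V) on D(U)={4,5,6} D(V)={3,4,5,6,7}: V {3,4,5,6,7}->{5,6,7}
So after constraint 1: D(U)={4,5,6}, size = 3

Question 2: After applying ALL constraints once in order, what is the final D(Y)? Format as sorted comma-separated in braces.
Constraint 1 (U < V) on D(U)={4,5,6} D(V)={3,4,5,6,7}: V {3,4,5,6,7}->{5,6,7}
Constraint 2 (U != Y) on D(U)={4,5,6} D(Y)={3,4,6,7}: no change
Constraint 3 (Y + W = V) on D(Y)={3,4,6,7} D(W)={4,5,7} D(V)={5,6,7}: Y {3,4,6,7}->{3}; W {4,5,7}->{4}; V {5,6,7}->{7}
So after all 3 constraints: D(Y) = {3}

Answer: {3}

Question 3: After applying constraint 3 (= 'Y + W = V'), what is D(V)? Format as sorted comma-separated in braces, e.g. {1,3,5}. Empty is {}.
Constraint 1 (U < V) on D(U)={4,5,6} D(V)={3,4,5,6,7}: V {3,4,5,6,7}->{5,6,7}
Constraint 2 (U != Y) on D(U)={4,5,6} D(Y)={3,4,6,7}: no change
Constraint 3 (Y + W = V) on D(Y)={3,4,6,7} D(W)={4,5,7} D(V)={5,6,7}: Y {3,4,6,7}->{3}; W {4,5,7}->{4}; V {5,6,7}->{7}
So after constraint 3: D(V) = {7}

Answer: {7}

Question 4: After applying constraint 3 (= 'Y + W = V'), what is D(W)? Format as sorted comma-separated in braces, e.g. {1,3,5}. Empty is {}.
Answer: {4}

Derivation:
Constraint 1 (U < V) on D(U)={4,5,6} D(V)={3,4,5,6,7}: V {3,4,5,6,7}->{5,6,7}
Constraint 2 (U != Y) on D(U)={4,5,6} D(Y)={3,4,6,7}: no change
Constraint 3 (Y + W = V) on D(Y)={3,4,6,7} D(W)={4,5,7} D(V)={5,6,7}: Y {3,4,6,7}->{3}; W {4,5,7}->{4}; V {5,6,7}->{7}
So after constraint 3: D(W) = {4}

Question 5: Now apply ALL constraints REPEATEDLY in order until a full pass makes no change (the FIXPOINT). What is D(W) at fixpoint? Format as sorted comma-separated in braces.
Answer: {4}

Derivation:
pass 0 (initial): D(W)={4,5,7}
pass 1: V {3,4,5,6,7}->{7}; W {4,5,7}->{4}; Y {3,4,6,7}->{3}
pass 2: no change
Fixpoint after 2 passes: D(W) = {4}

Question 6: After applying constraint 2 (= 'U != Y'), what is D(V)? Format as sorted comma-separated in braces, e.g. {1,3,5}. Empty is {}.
Constraint 1 (U < V) on D(U)={4,5,6} D(V)={3,4,5,6,7}: V {3,4,5,6,7}->{5,6,7}
Constraint 2 (U != Y) on D(U)={4,5,6} D(Y)={3,4,6,7}: no change
So after constraint 2: D(V) = {5,6,7}

Answer: {5,6,7}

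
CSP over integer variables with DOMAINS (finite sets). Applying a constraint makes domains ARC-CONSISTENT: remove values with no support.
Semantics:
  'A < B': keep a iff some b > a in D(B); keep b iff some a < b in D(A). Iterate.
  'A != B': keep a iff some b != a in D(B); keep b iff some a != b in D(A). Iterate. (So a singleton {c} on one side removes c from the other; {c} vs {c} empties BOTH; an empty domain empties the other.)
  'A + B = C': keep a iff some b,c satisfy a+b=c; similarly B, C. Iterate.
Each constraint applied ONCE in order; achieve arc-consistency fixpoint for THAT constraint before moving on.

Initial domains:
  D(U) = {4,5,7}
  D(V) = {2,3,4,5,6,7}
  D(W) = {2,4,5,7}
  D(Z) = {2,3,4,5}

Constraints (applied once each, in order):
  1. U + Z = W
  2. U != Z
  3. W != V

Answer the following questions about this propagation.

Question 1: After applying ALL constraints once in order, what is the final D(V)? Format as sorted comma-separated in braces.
Answer: {2,3,4,5,6}

Derivation:
Constraint 1 (U + Z = W) on D(U)={4,5,7} D(Z)={2,3,4,5} D(W)={2,4,5,7}: U {4,5,7}->{4,5}; Z {2,3,4,5}->{2,3}; W {2,4,5,7}->{7}
Constraint 2 (U != Z) on D(U)={4,5} D(Z)={2,3}: no change
Constraint 3 (W != V) on D(W)={7} D(V)={2,3,4,5,6,7}: V {2,3,4,5,6,7}->{2,3,4,5,6}
So after all 3 constraints: D(V) = {2,3,4,5,6}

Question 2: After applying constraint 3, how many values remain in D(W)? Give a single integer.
Answer: 1

Derivation:
Constraint 1 (U + Z = W) on D(U)={4,5,7} D(Z)={2,3,4,5} D(W)={2,4,5,7}: U {4,5,7}->{4,5}; Z {2,3,4,5}->{2,3}; W {2,4,5,7}->{7}
Constraint 2 (U != Z) on D(U)={4,5} D(Z)={2,3}: no change
Constraint 3 (W != V) on D(W)={7} D(V)={2,3,4,5,6,7}: V {2,3,4,5,6,7}->{2,3,4,5,6}
So after constraint 3: D(W)={7}, size = 1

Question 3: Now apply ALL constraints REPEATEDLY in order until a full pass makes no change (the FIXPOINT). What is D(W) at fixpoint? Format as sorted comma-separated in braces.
Answer: {7}

Derivation:
pass 0 (initial): D(W)={2,4,5,7}
pass 1: U {4,5,7}->{4,5}; V {2,3,4,5,6,7}->{2,3,4,5,6}; W {2,4,5,7}->{7}; Z {2,3,4,5}->{2,3}
pass 2: no change
Fixpoint after 2 passes: D(W) = {7}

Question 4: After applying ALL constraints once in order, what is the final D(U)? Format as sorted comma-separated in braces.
Constraint 1 (U + Z = W) on D(U)={4,5,7} D(Z)={2,3,4,5} D(W)={2,4,5,7}: U {4,5,7}->{4,5}; Z {2,3,4,5}->{2,3}; W {2,4,5,7}->{7}
Constraint 2 (U != Z) on D(U)={4,5} D(Z)={2,3}: no change
Constraint 3 (W != V) on D(W)={7} D(V)={2,3,4,5,6,7}: V {2,3,4,5,6,7}->{2,3,4,5,6}
So after all 3 constraints: D(U) = {4,5}

Answer: {4,5}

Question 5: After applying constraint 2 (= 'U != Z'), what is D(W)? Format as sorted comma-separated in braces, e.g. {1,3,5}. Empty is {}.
Answer: {7}

Derivation:
Constraint 1 (U + Z = W) on D(U)={4,5,7} D(Z)={2,3,4,5} D(W)={2,4,5,7}: U {4,5,7}->{4,5}; Z {2,3,4,5}->{2,3}; W {2,4,5,7}->{7}
Constraint 2 (U != Z) on D(U)={4,5} D(Z)={2,3}: no change
So after constraint 2: D(W) = {7}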